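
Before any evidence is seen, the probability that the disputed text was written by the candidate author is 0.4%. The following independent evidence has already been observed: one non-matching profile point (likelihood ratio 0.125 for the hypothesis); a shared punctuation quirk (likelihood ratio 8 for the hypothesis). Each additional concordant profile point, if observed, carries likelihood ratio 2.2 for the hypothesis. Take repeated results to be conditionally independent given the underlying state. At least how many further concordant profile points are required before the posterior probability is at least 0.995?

14

Prior odds = 0.004/0.996 = 1/249.
Combined Bayes factor of the evidence already in hand = 0.125 × 8 = 1.
Odds after that evidence = (1/249) × 1 = 1/249.
Target odds = 0.995/0.005 = 199.
Need 2.2ⁿ ≥ 199 ÷ (1/249) = 49551.
2.2¹³ ≈28281 falls short of 49551 but 2.2¹⁴ ≈62218.2 reaches it, so n = 14.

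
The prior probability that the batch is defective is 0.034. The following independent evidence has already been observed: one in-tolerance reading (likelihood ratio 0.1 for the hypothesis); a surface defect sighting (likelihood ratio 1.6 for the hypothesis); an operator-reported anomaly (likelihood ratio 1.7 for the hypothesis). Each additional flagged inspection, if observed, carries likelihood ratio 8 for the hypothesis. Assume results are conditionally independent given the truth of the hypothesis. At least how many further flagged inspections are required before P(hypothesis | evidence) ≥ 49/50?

5

Prior odds = 0.034/0.966 = 17/483.
Combined Bayes factor of the evidence already in hand = 0.1 × 1.6 × 1.7 = 0.272.
Odds after that evidence = (17/483) × 0.272 = 578/60375.
Target odds = 0.98/0.02 = 49.
Need 8ⁿ ≥ 49 ÷ (578/60375) = 2958375/578.
8⁴ = 4096 falls short of 2958375/578 but 8⁵ = 32768 reaches it, so n = 5.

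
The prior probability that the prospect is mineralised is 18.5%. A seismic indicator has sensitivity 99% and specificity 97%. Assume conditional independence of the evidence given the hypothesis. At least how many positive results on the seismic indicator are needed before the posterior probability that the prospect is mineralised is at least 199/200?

2

Prior odds = 0.185/0.815 = 37/163.
False-positive rate = 1 − 0.97 = 0.03; likelihood ratio of a positive = 0.99/0.03 = 33.
Target odds: 0.995 ÷ 0.005 = 199.
Need (37/163) × 33ⁿ ≥ 199, i.e. 33ⁿ ≥ 32437/37.
33¹ = 33 falls short of 32437/37 but 33² = 1089 reaches it, so n = 2.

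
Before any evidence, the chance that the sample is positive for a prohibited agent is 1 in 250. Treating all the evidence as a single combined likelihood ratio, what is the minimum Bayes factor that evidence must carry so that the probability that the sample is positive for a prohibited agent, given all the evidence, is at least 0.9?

Prior odds = 0.004/0.996 = 1/249.
Target odds = 0.9/0.1 = 9.
Required Bayes factor = 9 ÷ (1/249) = 2241.

2241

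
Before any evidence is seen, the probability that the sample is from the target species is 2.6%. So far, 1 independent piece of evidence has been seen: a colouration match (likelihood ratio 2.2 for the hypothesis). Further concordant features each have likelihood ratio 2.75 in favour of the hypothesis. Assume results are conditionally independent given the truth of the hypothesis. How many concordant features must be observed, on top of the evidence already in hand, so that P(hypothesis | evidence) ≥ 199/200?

9

Prior odds = 0.026/0.974 = 13/487.
Bayes factor of the evidence already in hand = 2.2.
Odds after that evidence = (13/487) × 2.2 = 143/2435.
Target odds = 0.995/0.005 = 199.
Need 2.75ⁿ ≥ 199 ÷ (143/2435) = 484565/143.
2.75⁸ = 214358881/65536 falls short of 484565/143 but 2.75⁹ ≈8994.86 reaches it, so n = 9.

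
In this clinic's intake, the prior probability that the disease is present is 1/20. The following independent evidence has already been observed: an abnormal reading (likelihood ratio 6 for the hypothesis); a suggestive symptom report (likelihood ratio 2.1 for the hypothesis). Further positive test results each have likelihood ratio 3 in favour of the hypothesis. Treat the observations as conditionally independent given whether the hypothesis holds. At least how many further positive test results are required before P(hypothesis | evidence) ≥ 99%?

Prior odds = 0.05/0.95 = 1/19.
Combined Bayes factor of the evidence already in hand = 6 × 2.1 = 12.6.
Odds after that evidence = (1/19) × 12.6 = 63/95.
Target odds = 0.99/0.01 = 99.
Need 3ⁿ ≥ 99 ÷ (63/95) = 1045/7.
3⁴ = 81 falls short of 1045/7 but 3⁵ = 243 reaches it, so n = 5.

5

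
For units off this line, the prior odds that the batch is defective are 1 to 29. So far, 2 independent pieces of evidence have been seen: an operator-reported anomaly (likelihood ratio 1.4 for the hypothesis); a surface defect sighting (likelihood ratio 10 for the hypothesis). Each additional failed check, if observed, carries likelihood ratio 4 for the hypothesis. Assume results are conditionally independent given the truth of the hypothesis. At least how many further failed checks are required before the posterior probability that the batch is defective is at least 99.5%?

Prior odds = 1/29.
Combined Bayes factor of the evidence already in hand = 1.4 × 10 = 14.
Odds after that evidence = (1/29) × 14 = 14/29.
Target odds = 0.995/0.005 = 199.
Need 4ⁿ ≥ 199 ÷ (14/29) = 5771/14.
4⁴ = 256 falls short of 5771/14 but 4⁵ = 1024 reaches it, so n = 5.

5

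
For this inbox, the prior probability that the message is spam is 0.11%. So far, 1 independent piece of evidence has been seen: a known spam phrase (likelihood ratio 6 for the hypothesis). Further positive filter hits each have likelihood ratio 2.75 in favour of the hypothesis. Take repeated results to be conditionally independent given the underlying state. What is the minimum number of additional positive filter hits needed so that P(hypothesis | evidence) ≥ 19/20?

8

Prior odds = 0.0011/0.9989 = 11/9989.
Bayes factor of the evidence already in hand = 6.
Odds after that evidence = (11/9989) × 6 = 66/9989.
Target odds = 0.95/0.05 = 19.
Need 2.75ⁿ ≥ 19 ÷ (66/9989) = 189791/66.
2.75⁷ = 19487171/16384 falls short of 189791/66 but 2.75⁸ = 214358881/65536 reaches it, so n = 8.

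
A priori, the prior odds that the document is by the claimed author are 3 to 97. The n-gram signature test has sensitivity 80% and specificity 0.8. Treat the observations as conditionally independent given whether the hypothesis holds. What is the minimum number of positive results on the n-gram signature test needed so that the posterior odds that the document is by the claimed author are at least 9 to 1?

Prior odds = 3/97.
False-positive rate = 1 − 0.8 = 0.2; likelihood ratio of a positive = 0.8/0.2 = 4.
Target odds = 9.
Require 4ⁿ ≥ 9 ÷ (3/97) = 291.
4⁴ = 256 falls short of 291 but 4⁵ = 1024 reaches it, so n = 5.

5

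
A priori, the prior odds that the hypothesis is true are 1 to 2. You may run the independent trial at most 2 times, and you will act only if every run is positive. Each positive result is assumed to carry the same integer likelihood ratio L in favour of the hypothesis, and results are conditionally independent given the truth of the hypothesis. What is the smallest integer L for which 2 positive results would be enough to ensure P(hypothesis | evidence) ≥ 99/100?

Prior odds = 0.5.
Target odds = 0.99/0.01 = 99.
Need L² ≥ 99 ÷ 0.5 = 198.
14² = 196 < 198 ≤ 225 = 15², so L = 15.

15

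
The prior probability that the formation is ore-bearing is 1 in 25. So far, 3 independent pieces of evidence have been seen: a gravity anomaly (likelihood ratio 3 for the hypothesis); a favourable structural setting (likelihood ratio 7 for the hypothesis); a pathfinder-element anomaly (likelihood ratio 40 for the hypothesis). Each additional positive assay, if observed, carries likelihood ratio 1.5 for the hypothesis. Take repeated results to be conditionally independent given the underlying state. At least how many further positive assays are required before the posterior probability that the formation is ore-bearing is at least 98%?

1

Prior odds = 0.04/0.96 = 1/24.
Combined Bayes factor of the evidence already in hand = 3 × 7 × 40 = 840.
Odds after that evidence = (1/24) × 840 = 35.
Target odds = 0.98/0.02 = 49.
Need 1.5ⁿ ≥ 49 ÷ 35 = 1.4.
1.5¹ = 1.5, which meets the required 1.4; so n = 1.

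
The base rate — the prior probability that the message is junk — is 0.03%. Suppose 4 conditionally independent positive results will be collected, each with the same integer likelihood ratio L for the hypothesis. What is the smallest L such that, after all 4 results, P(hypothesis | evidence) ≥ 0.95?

16

Prior odds = 0.0003/0.9997 = 3/9997.
Target odds = 0.95/0.05 = 19.
Need L⁴ ≥ 19 ÷ (3/9997) = 189943/3.
15⁴ = 50625 < 189943/3 ≤ 65536 = 16⁴, so L = 16.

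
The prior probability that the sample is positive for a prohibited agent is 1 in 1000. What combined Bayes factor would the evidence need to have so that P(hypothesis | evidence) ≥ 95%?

18981

Prior odds = 0.001/0.999 = 1/999.
Target odds = 0.95/0.05 = 19.
Required Bayes factor = 19 ÷ (1/999) = 18981.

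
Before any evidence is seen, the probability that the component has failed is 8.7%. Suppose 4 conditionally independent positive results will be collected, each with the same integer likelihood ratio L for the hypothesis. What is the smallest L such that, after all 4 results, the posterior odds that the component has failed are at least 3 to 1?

Prior odds = 0.087/0.913 = 87/913.
Target odds = 3.
Need L⁴ ≥ 3 ÷ (87/913) = 913/29.
2⁴ = 16 < 913/29 ≤ 81 = 3⁴, so L = 3.

3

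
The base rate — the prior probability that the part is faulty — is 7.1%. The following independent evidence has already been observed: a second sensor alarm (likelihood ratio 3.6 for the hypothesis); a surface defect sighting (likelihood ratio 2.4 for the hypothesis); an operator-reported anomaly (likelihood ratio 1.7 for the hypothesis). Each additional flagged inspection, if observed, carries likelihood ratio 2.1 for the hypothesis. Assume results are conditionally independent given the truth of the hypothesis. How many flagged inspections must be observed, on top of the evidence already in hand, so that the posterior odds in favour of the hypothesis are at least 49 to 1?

Prior odds = 0.071/0.929 = 71/929.
Combined Bayes factor of the evidence already in hand = 3.6 × 2.4 × 1.7 = 14.688.
Odds after that evidence = (71/929) × 14.688 = 130356/116125.
Target odds = 49.
Need 2.1ⁿ ≥ 49 ÷ (130356/116125) = 5690125/130356.
2.1⁵ = 4084101/100000 falls short of 5690125/130356 but 2.1⁶ = 85766121/1000000 reaches it, so n = 6.

6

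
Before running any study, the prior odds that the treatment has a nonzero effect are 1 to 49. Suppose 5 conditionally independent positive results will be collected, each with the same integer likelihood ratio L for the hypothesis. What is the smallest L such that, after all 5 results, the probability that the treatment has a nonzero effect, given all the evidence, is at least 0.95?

Prior odds = 1/49.
Target odds = 0.95/0.05 = 19.
Need L⁵ ≥ 19 ÷ (1/49) = 931.
3⁵ = 243 < 931 ≤ 1024 = 4⁵, so L = 4.

4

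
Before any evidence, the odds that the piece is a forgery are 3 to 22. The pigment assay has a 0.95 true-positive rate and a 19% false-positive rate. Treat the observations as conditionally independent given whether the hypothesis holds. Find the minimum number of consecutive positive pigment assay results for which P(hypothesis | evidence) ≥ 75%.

2

Prior odds = 3/22.
Likelihood ratio of a positive result = 0.95/0.19 = 5.
Target posterior odds = 0.75/0.25 = 3.
Require 5ⁿ ≥ 3 ÷ (3/22) = 22.
5¹ = 5 falls short of 22 but 5² = 25 reaches it, so n = 2.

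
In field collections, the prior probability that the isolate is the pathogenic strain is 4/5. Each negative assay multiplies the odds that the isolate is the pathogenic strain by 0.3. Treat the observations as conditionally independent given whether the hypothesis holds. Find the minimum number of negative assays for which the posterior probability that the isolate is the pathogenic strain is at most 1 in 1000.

Prior odds = 0.8/0.2 = 4.
Likelihood ratio per negative assay = 0.3.
Target posterior odds = 0.001/0.999 = 1/999.
Need 4 × 0.3ⁿ ≤ 1/999, i.e. 0.3ⁿ ≤ 1/3996.
0.3⁶ = 729/1000000 is still above 1/3996 but 0.3⁷ = 2187/10000000 is at or below it, so n = 7.

7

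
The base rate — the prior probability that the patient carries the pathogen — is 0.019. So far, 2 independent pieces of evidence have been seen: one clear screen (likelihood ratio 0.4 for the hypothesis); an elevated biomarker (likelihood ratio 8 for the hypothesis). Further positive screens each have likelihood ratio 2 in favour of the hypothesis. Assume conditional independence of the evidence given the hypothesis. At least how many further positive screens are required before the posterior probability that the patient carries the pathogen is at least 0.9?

Prior odds = 0.019/0.981 = 19/981.
Combined Bayes factor of the evidence already in hand = 0.4 × 8 = 3.2.
Odds after that evidence = (19/981) × 3.2 = 304/4905.
Target odds = 0.9/0.1 = 9.
Need 2ⁿ ≥ 9 ÷ (304/4905) = 44145/304.
2⁷ = 128 falls short of 44145/304 but 2⁸ = 256 reaches it, so n = 8.

8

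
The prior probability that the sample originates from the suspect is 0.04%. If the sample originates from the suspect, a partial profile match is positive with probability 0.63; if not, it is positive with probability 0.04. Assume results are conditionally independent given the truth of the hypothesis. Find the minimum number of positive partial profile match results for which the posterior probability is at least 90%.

Prior odds = 0.0004/0.9996 = 1/2499.
Likelihood ratio of a positive = 0.63/0.04 = 15.75.
Target posterior odds = 0.9/0.1 = 9.
Need (1/2499) × 15.75ⁿ ≥ 9, i.e. 15.75ⁿ ≥ 22491.
15.75³ = 3906.984375 falls short of 22491 but 15.75⁴ = 15752961/256 reaches it, so n = 4.

4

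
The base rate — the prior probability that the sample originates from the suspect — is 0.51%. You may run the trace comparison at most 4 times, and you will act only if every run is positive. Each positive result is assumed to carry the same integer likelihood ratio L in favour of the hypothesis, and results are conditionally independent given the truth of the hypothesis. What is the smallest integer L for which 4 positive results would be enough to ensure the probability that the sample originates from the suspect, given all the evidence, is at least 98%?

Prior odds = 0.0051/0.9949 = 51/9949.
Target odds = 0.98/0.02 = 49.
Need L⁴ ≥ 49 ÷ (51/9949) = 487501/51.
9⁴ = 6561 < 487501/51 ≤ 10000 = 10⁴, so L = 10.

10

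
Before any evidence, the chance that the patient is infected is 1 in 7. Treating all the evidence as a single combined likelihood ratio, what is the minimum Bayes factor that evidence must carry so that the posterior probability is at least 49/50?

Prior odds = (1/7)/(6/7) = 1/6.
Target odds = 0.98/0.02 = 49.
Required Bayes factor = 49 ÷ (1/6) = 294.

294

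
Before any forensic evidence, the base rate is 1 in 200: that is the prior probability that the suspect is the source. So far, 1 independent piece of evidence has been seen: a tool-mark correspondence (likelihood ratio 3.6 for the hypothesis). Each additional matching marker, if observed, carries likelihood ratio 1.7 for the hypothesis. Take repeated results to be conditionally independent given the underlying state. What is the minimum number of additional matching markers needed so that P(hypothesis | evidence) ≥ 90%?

12

Prior odds = 0.005/0.995 = 1/199.
Bayes factor of the evidence already in hand = 3.6.
Odds after that evidence = (1/199) × 3.6 = 18/995.
Target odds = 0.9/0.1 = 9.
Need 1.7ⁿ ≥ 9 ÷ (18/995) = 497.5.
1.7¹¹ ≈342.719 falls short of 497.5 but 1.7¹² ≈582.622 reaches it, so n = 12.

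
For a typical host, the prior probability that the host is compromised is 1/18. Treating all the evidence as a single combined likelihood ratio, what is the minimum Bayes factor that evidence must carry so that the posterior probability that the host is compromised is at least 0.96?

408

Prior odds = (1/18)/(17/18) = 1/17.
Target odds = 0.96/0.04 = 24.
Required Bayes factor = 24 ÷ (1/17) = 408.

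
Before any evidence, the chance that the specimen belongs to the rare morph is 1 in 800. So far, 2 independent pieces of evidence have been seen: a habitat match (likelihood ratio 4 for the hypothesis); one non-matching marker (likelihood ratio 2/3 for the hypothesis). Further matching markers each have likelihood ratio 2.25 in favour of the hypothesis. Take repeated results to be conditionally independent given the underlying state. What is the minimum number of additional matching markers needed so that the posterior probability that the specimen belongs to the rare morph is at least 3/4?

Prior odds = 0.00125/0.99875 = 1/799.
Combined Bayes factor of the evidence already in hand = 4 × (2/3) = 8/3.
Odds after that evidence = (1/799) × 8/3 = 8/2397.
Target odds = 0.75/0.25 = 3.
Need 2.25ⁿ ≥ 3 ÷ (8/2397) = 898.875.
2.25⁸ = 43046721/65536 falls short of 898.875 but 2.25⁹ = 387420489/262144 reaches it, so n = 9.

9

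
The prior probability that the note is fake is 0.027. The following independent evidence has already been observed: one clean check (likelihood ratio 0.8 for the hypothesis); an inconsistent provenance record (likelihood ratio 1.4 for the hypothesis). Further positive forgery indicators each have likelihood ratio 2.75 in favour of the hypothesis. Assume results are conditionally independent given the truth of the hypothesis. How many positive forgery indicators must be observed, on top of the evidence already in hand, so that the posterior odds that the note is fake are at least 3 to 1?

Prior odds = 0.027/0.973 = 27/973.
Combined Bayes factor of the evidence already in hand = 0.8 × 1.4 = 1.12.
Odds after that evidence = (27/973) × 1.12 = 108/3475.
Target odds = 3.
Need 2.75ⁿ ≥ 3 ÷ (108/3475) = 3475/36.
2.75⁴ = 57.19140625 falls short of 3475/36 but 2.75⁵ = 161051/1024 reaches it, so n = 5.

5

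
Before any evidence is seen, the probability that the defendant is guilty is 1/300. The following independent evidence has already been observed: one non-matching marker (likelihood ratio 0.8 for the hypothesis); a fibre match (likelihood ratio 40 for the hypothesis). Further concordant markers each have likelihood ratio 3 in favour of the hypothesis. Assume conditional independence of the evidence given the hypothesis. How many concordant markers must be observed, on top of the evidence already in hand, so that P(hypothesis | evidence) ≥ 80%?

4

Prior odds = (1/300)/(299/300) = 1/299.
Combined Bayes factor of the evidence already in hand = 0.8 × 40 = 32.
Odds after that evidence = (1/299) × 32 = 32/299.
Target odds = 0.8/0.2 = 4.
Need 3ⁿ ≥ 4 ÷ (32/299) = 37.375.
3³ = 27 falls short of 37.375 but 3⁴ = 81 reaches it, so n = 4.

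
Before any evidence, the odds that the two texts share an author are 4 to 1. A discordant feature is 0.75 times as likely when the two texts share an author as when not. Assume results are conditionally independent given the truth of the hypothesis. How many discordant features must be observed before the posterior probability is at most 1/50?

Prior odds = 4.
Likelihood ratio per discordant feature = 0.75.
Target posterior odds = 0.02/0.98 = 1/49.
Require 0.75ⁿ ≤ 1/49 ÷ 4 = 1/196.
0.75¹⁸ ≈0.00563771 is still above 1/196 but 0.75¹⁹ ≈0.00422828 is at or below it, so n = 19.

19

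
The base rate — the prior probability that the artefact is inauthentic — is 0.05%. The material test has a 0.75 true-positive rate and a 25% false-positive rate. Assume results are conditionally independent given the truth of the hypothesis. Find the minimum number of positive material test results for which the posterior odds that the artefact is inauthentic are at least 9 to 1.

Prior odds = 0.0005/0.9995 = 1/1999.
Likelihood ratio of a positive result = 0.75/0.25 = 3.
Target odds = 9.
Require 3ⁿ ≥ 9 ÷ (1/1999) = 17991.
3⁸ = 6561 falls short of 17991 but 3⁹ = 19683 reaches it, so n = 9.

9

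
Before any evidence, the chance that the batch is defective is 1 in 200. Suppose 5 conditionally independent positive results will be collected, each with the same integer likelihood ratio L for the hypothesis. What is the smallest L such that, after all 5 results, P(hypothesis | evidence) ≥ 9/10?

5

Prior odds = 0.005/0.995 = 1/199.
Target odds = 0.9/0.1 = 9.
Need L⁵ ≥ 9 ÷ (1/199) = 1791.
4⁵ = 1024 < 1791 ≤ 3125 = 5⁵, so L = 5.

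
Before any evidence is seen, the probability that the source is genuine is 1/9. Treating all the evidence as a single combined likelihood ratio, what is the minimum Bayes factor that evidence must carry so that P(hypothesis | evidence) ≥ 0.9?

Prior odds = (1/9)/(8/9) = 0.125.
Target odds = 0.9/0.1 = 9.
Required Bayes factor = 9 ÷ 0.125 = 72.

72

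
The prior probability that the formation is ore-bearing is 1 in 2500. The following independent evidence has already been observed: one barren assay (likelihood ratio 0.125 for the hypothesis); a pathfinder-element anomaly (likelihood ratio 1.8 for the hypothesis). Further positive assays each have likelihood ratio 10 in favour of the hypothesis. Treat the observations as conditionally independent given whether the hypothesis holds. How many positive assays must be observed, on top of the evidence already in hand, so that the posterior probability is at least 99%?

7

Prior odds = 0.0004/0.9996 = 1/2499.
Combined Bayes factor of the evidence already in hand = 0.125 × 1.8 = 0.225.
Odds after that evidence = (1/2499) × 0.225 = 3/33320.
Target odds = 0.99/0.01 = 99.
Need 10ⁿ ≥ 99 ÷ (3/33320) = 1099560.
10⁶ = 1000000 falls short of 1099560 but 10⁷ = 10000000 reaches it, so n = 7.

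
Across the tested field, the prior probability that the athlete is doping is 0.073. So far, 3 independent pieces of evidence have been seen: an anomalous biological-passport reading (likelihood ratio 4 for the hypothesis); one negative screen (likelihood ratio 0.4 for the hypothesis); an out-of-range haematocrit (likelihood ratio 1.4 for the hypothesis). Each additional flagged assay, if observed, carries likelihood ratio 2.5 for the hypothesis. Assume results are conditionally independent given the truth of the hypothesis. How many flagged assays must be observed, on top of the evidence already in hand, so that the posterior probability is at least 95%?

Prior odds = 0.073/0.927 = 73/927.
Combined Bayes factor of the evidence already in hand = 4 × 0.4 × 1.4 = 2.24.
Odds after that evidence = (73/927) × 2.24 = 4088/23175.
Target odds = 0.95/0.05 = 19.
Need 2.5ⁿ ≥ 19 ÷ (4088/23175) = 440325/4088.
2.5⁵ = 97.65625 falls short of 440325/4088 but 2.5⁶ = 244.140625 reaches it, so n = 6.

6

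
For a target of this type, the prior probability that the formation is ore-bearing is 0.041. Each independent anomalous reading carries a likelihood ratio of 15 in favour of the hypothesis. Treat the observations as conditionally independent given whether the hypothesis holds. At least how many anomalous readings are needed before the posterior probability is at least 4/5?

2

Prior odds = 0.041/0.959 = 41/959.
Likelihood ratio per anomalous reading = 15.
Target odds: 0.8 ÷ 0.2 = 4.
Need (41/959) × 15ⁿ ≥ 4, i.e. 15ⁿ ≥ 3836/41.
15¹ = 15 falls short of 3836/41 but 15² = 225 reaches it, so n = 2.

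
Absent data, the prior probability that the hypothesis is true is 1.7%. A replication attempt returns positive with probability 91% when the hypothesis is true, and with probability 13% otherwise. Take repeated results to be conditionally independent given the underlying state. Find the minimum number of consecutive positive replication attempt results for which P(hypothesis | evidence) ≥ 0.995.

5

Prior odds: 0.017 ÷ 0.983 = 17/983.
Likelihood ratio of a positive result = 0.91/0.13 = 7.
Target odds: 0.995 ÷ 0.005 = 199.
Need (17/983) × 7ⁿ ≥ 199, i.e. 7ⁿ ≥ 195617/17.
7⁴ = 2401 falls short of 195617/17 but 7⁵ = 16807 reaches it, so n = 5.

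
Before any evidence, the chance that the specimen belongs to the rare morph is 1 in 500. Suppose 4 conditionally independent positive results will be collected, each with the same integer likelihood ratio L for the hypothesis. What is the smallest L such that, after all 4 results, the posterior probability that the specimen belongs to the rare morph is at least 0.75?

7

Prior odds = 0.002/0.998 = 1/499.
Target odds = 0.75/0.25 = 3.
Need L⁴ ≥ 3 ÷ (1/499) = 1497.
6⁴ = 1296 < 1497 ≤ 2401 = 7⁴, so L = 7.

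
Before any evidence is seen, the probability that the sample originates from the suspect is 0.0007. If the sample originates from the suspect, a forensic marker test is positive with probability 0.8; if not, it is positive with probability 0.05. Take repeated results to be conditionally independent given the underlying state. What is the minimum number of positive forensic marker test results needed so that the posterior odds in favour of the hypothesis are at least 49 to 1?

Prior odds: 0.0007 ÷ 0.9993 = 7/9993.
Likelihood ratio of a positive = 0.8/0.05 = 16.
Target odds = 49.
Require 16ⁿ ≥ 49 ÷ (7/9993) = 69951.
16⁴ = 65536 falls short of 69951 but 16⁵ = 1048576 reaches it, so n = 5.

5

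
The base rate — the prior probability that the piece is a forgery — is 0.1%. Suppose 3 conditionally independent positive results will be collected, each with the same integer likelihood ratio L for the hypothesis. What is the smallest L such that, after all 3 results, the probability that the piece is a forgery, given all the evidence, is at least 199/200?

59

Prior odds = 0.001/0.999 = 1/999.
Target odds = 0.995/0.005 = 199.
Need L³ ≥ 199 ÷ (1/999) = 198801.
58³ = 195112 < 198801 ≤ 205379 = 59³, so L = 59.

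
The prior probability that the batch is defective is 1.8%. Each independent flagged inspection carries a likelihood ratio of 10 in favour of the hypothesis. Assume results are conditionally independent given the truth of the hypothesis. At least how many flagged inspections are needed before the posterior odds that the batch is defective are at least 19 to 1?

4

Prior odds = 0.018/0.982 = 9/491.
Likelihood ratio per flagged inspection = 10.
Target odds = 19.
Need (9/491) × 10ⁿ ≥ 19, i.e. 10ⁿ ≥ 9329/9.
10³ = 1000 falls short of 9329/9 but 10⁴ = 10000 reaches it, so n = 4.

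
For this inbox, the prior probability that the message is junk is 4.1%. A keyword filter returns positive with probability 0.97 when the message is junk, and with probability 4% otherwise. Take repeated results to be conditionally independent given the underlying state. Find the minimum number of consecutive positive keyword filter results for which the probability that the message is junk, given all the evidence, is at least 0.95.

Prior odds: 0.041 ÷ 0.959 = 41/959.
Likelihood ratio of a positive result = 0.97/0.04 = 24.25.
Target posterior odds = 0.95/0.05 = 19.
Need (41/959) × 24.25ⁿ ≥ 19, i.e. 24.25ⁿ ≥ 18221/41.
24.25¹ = 24.25 falls short of 18221/41 but 24.25² = 588.0625 reaches it, so n = 2.

2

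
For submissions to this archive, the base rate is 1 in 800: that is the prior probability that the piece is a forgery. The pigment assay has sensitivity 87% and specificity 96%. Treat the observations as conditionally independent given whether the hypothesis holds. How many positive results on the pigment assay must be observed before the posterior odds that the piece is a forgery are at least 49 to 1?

Prior odds = 0.00125/0.99875 = 1/799.
False-positive rate = 1 − 0.96 = 0.04; likelihood ratio of a positive = 0.87/0.04 = 21.75.
Target odds = 49.
Require 21.75ⁿ ≥ 49 ÷ (1/799) = 39151.
21.75³ = 658503/64 falls short of 39151 but 21.75⁴ = 57289761/256 reaches it, so n = 4.

4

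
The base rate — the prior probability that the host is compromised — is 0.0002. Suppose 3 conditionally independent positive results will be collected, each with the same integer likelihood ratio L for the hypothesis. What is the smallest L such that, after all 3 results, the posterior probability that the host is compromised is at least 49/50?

63

Prior odds = 0.0002/0.9998 = 1/4999.
Target odds = 0.98/0.02 = 49.
Need L³ ≥ 49 ÷ (1/4999) = 244951.
62³ = 238328 < 244951 ≤ 250047 = 63³, so L = 63.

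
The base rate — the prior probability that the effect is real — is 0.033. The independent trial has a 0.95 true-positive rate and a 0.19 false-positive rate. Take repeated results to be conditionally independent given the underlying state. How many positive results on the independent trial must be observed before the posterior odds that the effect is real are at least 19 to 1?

4

Prior odds: 0.033 ÷ 0.967 = 33/967.
Likelihood ratio of a positive result = 0.95/0.19 = 5.
Target odds = 19.
Need (33/967) × 5ⁿ ≥ 19, i.e. 5ⁿ ≥ 18373/33.
5³ = 125 falls short of 18373/33 but 5⁴ = 625 reaches it, so n = 4.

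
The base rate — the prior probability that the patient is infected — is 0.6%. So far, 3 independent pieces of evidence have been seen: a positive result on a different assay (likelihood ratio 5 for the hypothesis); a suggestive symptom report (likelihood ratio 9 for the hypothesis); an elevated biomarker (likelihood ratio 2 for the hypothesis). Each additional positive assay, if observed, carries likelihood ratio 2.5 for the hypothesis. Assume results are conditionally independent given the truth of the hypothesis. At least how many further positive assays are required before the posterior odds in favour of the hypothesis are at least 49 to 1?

5

Prior odds = 0.006/0.994 = 3/497.
Combined Bayes factor of the evidence already in hand = 5 × 9 × 2 = 90.
Odds after that evidence = (3/497) × 90 = 270/497.
Target odds = 49.
Need 2.5ⁿ ≥ 49 ÷ (270/497) = 24353/270.
2.5⁴ = 39.0625 falls short of 24353/270 but 2.5⁵ = 97.65625 reaches it, so n = 5.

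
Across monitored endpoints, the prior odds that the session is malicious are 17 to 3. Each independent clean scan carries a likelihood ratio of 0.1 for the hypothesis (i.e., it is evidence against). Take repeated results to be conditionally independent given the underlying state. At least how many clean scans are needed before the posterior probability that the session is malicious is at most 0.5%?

4

Prior odds = 17/3.
Likelihood ratio per clean scan = 0.1.
Target odds: 0.005 ÷ 0.995 = 1/199.
Need (17/3) × 0.1ⁿ ≤ 1/199, i.e. 0.1ⁿ ≤ 3/3383.
0.1³ = 0.001 is still above 3/3383 but 0.1⁴ = 0.0001 is at or below it, so n = 4.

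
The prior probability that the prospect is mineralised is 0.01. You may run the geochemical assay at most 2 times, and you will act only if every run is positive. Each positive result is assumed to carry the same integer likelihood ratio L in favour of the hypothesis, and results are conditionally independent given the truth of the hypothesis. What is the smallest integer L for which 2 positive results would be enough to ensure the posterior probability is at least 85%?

24

Prior odds = 0.01/0.99 = 1/99.
Target odds = 0.85/0.15 = 17/3.
Need L² ≥ 17/3 ÷ (1/99) = 561.
23² = 529 < 561 ≤ 576 = 24², so L = 24.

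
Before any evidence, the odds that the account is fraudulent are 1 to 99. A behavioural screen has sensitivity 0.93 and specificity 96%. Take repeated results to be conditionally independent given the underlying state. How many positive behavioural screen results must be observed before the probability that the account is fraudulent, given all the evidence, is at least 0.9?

Prior odds = 1/99.
False-positive rate = 1 − 0.96 = 0.04; likelihood ratio of a positive = 0.93/0.04 = 23.25.
Target posterior odds = 0.9/0.1 = 9.
Require 23.25ⁿ ≥ 9 ÷ (1/99) = 891.
23.25² = 540.5625 falls short of 891 but 23.25³ = 804357/64 reaches it, so n = 3.

3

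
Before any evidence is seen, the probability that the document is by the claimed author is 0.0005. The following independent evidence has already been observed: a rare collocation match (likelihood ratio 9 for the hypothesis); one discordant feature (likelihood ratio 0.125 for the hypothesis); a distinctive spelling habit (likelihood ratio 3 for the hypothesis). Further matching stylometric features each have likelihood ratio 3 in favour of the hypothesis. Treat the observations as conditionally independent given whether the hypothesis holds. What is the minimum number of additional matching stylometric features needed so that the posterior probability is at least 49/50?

10

Prior odds = 0.0005/0.9995 = 1/1999.
Combined Bayes factor of the evidence already in hand = 9 × 0.125 × 3 = 3.375.
Odds after that evidence = (1/1999) × 3.375 = 27/15992.
Target odds = 0.98/0.02 = 49.
Need 3ⁿ ≥ 49 ÷ (27/15992) = 783608/27.
3⁹ = 19683 falls short of 783608/27 but 3¹⁰ = 59049 reaches it, so n = 10.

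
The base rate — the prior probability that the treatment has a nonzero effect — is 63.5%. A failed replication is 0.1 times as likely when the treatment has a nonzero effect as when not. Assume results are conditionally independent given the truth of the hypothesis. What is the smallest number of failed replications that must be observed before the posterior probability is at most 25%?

1

Prior odds = 0.635/0.365 = 127/73.
Likelihood ratio per failed replication = 0.1.
Target posterior odds = 0.25/0.75 = 1/3.
Need (127/73) × 0.1ⁿ ≤ 1/3, i.e. 0.1ⁿ ≤ 73/381.
0.1¹ = 0.1, which is already at or below the required 73/381; so n = 1.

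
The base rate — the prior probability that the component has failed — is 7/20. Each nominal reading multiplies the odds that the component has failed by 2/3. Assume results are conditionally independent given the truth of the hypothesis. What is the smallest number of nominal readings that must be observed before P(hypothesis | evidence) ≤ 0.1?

4

Prior odds: 0.35 ÷ 0.65 = 7/13.
Likelihood ratio per nominal reading = 2/3.
Target odds: 0.1 ÷ 0.9 = 1/9.
Need (7/13) × (2/3)ⁿ ≤ 1/9, i.e. (2/3)ⁿ ≤ 13/63.
(2/3)³ = 8/27 is still above 13/63 but (2/3)⁴ = 16/81 is at or below it, so n = 4.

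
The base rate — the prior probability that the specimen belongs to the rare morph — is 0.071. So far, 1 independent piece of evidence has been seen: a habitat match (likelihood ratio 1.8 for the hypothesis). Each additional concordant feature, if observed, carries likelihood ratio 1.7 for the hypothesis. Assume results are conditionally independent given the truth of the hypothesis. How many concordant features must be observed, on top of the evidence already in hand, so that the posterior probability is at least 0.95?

Prior odds = 0.071/0.929 = 71/929.
Bayes factor of the evidence already in hand = 1.8.
Odds after that evidence = (71/929) × 1.8 = 639/4645.
Target odds = 0.95/0.05 = 19.
Need 1.7ⁿ ≥ 19 ÷ (639/4645) = 88255/639.
1.7⁹ ≈118.588 falls short of 88255/639 but 1.7¹⁰ ≈201.599 reaches it, so n = 10.

10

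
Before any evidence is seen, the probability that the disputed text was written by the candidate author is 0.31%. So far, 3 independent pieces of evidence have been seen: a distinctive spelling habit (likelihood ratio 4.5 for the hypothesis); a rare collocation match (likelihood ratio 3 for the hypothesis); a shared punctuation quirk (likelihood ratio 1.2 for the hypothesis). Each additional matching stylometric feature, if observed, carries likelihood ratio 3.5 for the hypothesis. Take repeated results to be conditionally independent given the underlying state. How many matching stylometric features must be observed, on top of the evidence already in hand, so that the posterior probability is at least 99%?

7

Prior odds = 0.0031/0.9969 = 31/9969.
Combined Bayes factor of the evidence already in hand = 4.5 × 3 × 1.2 = 16.2.
Odds after that evidence = (31/9969) × 16.2 = 837/16615.
Target odds = 0.99/0.01 = 99.
Need 3.5ⁿ ≥ 99 ÷ (837/16615) = 182765/93.
3.5⁶ = 1838.265625 falls short of 182765/93 but 3.5⁷ = 823543/128 reaches it, so n = 7.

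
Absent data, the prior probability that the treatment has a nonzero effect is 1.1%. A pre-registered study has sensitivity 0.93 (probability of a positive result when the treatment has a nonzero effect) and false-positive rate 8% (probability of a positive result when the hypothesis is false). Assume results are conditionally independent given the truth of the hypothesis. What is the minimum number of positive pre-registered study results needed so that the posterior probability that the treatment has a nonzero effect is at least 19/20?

4

Prior odds = 0.011/0.989 = 11/989.
Likelihood ratio of a positive result = 0.93/0.08 = 11.625.
Target odds: 0.95 ÷ 0.05 = 19.
Require 11.625ⁿ ≥ 19 ÷ (11/989) = 18791/11.
11.625³ = 804357/512 falls short of 18791/11 but 11.625⁴ = 74805201/4096 reaches it, so n = 4.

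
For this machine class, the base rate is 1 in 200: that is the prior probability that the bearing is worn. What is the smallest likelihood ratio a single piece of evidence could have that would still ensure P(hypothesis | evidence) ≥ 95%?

Prior odds = 0.005/0.995 = 1/199.
Target odds = 0.95/0.05 = 19.
Required Bayes factor = 19 ÷ (1/199) = 3781.

3781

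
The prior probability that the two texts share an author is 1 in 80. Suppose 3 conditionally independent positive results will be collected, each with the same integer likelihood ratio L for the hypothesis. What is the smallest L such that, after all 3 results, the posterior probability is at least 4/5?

Prior odds = 0.0125/0.9875 = 1/79.
Target odds = 0.8/0.2 = 4.
Need L³ ≥ 4 ÷ (1/79) = 316.
6³ = 216 < 316 ≤ 343 = 7³, so L = 7.

7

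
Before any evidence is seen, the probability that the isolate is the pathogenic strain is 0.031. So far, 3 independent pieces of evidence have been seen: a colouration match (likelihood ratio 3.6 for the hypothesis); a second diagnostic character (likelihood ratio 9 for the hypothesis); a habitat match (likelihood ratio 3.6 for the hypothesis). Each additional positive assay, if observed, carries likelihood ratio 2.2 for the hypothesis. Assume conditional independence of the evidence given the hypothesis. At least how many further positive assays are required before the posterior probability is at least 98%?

4

Prior odds = 0.031/0.969 = 31/969.
Combined Bayes factor of the evidence already in hand = 3.6 × 9 × 3.6 = 116.64.
Odds after that evidence = (31/969) × 116.64 = 30132/8075.
Target odds = 0.98/0.02 = 49.
Need 2.2ⁿ ≥ 49 ÷ (30132/8075) = 395675/30132.
2.2³ = 10.648 falls short of 395675/30132 but 2.2⁴ = 23.4256 reaches it, so n = 4.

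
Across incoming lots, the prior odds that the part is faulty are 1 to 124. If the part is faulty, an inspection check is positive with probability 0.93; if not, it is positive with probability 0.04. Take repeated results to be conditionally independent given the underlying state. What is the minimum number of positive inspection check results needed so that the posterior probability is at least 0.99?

Prior odds = 1/124.
Likelihood ratio of a positive = 0.93/0.04 = 23.25.
Target odds: 0.99 ÷ 0.01 = 99.
Require 23.25ⁿ ≥ 99 ÷ (1/124) = 12276.
23.25² = 540.5625 falls short of 12276 but 23.25³ = 804357/64 reaches it, so n = 3.

3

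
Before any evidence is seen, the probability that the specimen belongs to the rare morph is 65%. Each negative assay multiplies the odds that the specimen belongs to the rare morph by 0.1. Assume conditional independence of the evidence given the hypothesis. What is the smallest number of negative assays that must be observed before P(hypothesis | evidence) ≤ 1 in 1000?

Prior odds = 0.65/0.35 = 13/7.
Likelihood ratio per negative assay = 0.1.
Target posterior odds = 0.001/0.999 = 1/999.
Require 0.1ⁿ ≤ 1/999 ÷ (13/7) = 7/12987.
0.1³ = 0.001 is still above 7/12987 but 0.1⁴ = 0.0001 is at or below it, so n = 4.

4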